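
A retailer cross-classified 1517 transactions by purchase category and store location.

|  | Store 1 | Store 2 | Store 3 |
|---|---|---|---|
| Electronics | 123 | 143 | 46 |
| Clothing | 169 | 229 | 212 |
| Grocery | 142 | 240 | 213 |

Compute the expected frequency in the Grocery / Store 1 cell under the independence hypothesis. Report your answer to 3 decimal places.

Row total (Grocery) = 595; column total (Store 1) = 434; grand total N = 1517.
Expected count = (row total × column total) / N = 595 × 434 / 1517 = 170.224.

170.224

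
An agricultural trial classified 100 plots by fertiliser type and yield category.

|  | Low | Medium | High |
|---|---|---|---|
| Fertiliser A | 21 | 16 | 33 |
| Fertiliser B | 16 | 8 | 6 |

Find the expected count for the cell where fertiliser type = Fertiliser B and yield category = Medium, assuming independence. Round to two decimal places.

7.20

Row total (Fertiliser B) = 30; column total (Medium) = 24; grand total N = 100.
Expected count = (row total × column total) / N = 30 × 24 / 100 = 7.20.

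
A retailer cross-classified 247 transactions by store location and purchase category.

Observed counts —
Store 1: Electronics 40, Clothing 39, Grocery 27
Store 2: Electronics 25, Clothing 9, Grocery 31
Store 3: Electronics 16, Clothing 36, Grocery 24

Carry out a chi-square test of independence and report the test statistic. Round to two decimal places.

22.70

Row totals: 106, 65, 76. Column totals: 81, 84, 82. Grand total N = 247.
Expected counts (row total × column total / N):
  Store 1, Electronics: 106×81/247 = 34.761
  Store 1, Clothing: 106×84/247 = 36.049
  Store 1, Grocery: 106×82/247 = 35.190
  Store 2, Electronics: 65×81/247 = 21.316
  Store 2, Clothing: 65×84/247 = 22.105
  Store 2, Grocery: 65×82/247 = 21.579
  Store 3, Electronics: 76×81/247 = 24.923
  Store 3, Clothing: 76×84/247 = 25.846
  Store 3, Grocery: 76×82/247 = 25.231
Contributions (O − E)²/E:
  (40 − 34.761)²/34.761 = 0.7896
  (39 − 36.049)²/36.049 = 0.2416
  (27 − 35.190)²/35.190 = 1.9061
  (25 − 21.316)²/21.316 = 0.6367
  (9 − 22.105)²/22.105 = 7.7693
  (31 − 21.579)²/21.579 = 4.1130
  (16 − 24.923)²/24.923 = 3.1946
  (36 − 25.846)²/25.846 = 3.9892
  (24 − 25.231)²/25.231 = 0.0601
χ² = 0.7896 + 0.2416 + 1.9061 + 0.6367 + 7.7693 + 4.1130 + 3.1946 + 3.9892 + 0.0601 = 22.70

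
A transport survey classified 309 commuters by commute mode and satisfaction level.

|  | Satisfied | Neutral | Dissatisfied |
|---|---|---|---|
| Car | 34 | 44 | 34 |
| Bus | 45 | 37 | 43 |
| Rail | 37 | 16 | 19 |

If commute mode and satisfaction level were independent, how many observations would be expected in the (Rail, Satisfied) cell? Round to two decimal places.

Row total (Rail) = 72; column total (Satisfied) = 116; grand total N = 309.
Expected count = (row total × column total) / N = 72 × 116 / 309 = 27.03.

27.03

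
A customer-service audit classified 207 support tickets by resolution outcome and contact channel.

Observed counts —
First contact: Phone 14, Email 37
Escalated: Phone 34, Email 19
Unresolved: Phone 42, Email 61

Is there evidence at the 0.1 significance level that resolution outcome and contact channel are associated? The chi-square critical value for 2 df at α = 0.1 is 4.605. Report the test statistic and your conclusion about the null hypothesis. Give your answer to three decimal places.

Row totals: 51, 53, 103. Column totals: 90, 117. Grand total N = 207.
Expected counts (row total × column total / N):
  First contact, Phone: 51×90/207 = 22.17391
  First contact, Email: 51×117/207 = 28.82609
  Escalated, Phone: 53×90/207 = 23.04348
  Escalated, Email: 53×117/207 = 29.95652
  Unresolved, Phone: 103×90/207 = 44.78261
  Unresolved, Email: 103×117/207 = 58.21739
Contributions (O − E)²/E:
  (14 − 22.17391)²/22.17391 = 3.0131
  (37 − 28.82609)²/28.82609 = 2.3178
  (34 − 23.04348)²/23.04348 = 5.2095
  (19 − 29.95652)²/29.95652 = 4.0073
  (42 − 44.78261)²/44.78261 = 0.1729
  (61 − 58.21739)²/58.21739 = 0.1330
χ² = 3.0131 + 2.3178 + 5.2095 + 4.0073 + 0.1729 + 0.1330 = 14.854
df = (3−1)(2−1) = 2. Since 14.854 > 4.605, reject the null hypothesis of independence at α = 0.1.

14.854; reject H₀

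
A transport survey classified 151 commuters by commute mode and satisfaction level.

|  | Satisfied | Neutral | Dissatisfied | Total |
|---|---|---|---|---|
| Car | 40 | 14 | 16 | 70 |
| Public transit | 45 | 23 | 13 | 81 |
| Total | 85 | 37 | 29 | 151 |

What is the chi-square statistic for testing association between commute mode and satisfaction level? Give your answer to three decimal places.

Grand total N = 151.
Expected counts (row total × column total / N):
  Car, Satisfied: 70×85/151 = 39.4040
  Car, Neutral: 70×37/151 = 17.1523
  Car, Dissatisfied: 70×29/151 = 13.4437
  Public transit, Satisfied: 81×85/151 = 45.5960
  Public transit, Neutral: 81×37/151 = 19.8477
  Public transit, Dissatisfied: 81×29/151 = 15.5563
Contributions (O − E)²/E:
  (40 − 39.4040)²/39.4040 = 0.0090
  (14 − 17.1523)²/17.1523 = 0.5793
  (16 − 13.4437)²/13.4437 = 0.4861
  (45 − 45.5960)²/45.5960 = 0.0078
  (23 − 19.8477)²/19.8477 = 0.5007
  (13 − 15.5563)²/15.5563 = 0.4201
χ² = 0.0090 + 0.5793 + 0.4861 + 0.0078 + 0.5007 + 0.4201 = 2.003

2.003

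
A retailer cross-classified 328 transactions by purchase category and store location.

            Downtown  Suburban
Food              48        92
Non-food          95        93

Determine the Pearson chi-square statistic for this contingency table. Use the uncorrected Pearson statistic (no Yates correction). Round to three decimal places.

8.613

Row totals: 140, 188. Column totals: 143, 185. Grand total N = 328.
Expected counts (row total × column total / N):
  Food, Downtown: 140×143/328 = 61.0366
  Food, Suburban: 140×185/328 = 78.9634
  Non-food, Downtown: 188×143/328 = 81.9634
  Non-food, Suburban: 188×185/328 = 106.0366
Contributions (O − E)²/E:
  (48 − 61.0366)²/61.0366 = 2.7844
  (92 − 78.9634)²/78.9634 = 2.1523
  (95 − 81.9634)²/81.9634 = 2.0735
  (93 − 106.0366)²/106.0366 = 1.6028
χ² = 2.7844 + 2.1523 + 2.0735 + 1.6028 = 8.613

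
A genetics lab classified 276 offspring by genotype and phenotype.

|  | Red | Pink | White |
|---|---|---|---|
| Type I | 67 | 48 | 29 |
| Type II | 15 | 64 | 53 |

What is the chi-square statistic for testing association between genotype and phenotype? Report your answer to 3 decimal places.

41.843

Row totals: 144, 132. Column totals: 82, 112, 82. Grand total N = 276.
Expected counts (row total × column total / N):
  Type I, Red: 144×82/276 = 42.7826
  Type I, Pink: 144×112/276 = 58.4348
  Type I, White: 144×82/276 = 42.7826
  Type II, Red: 132×82/276 = 39.2174
  Type II, Pink: 132×112/276 = 53.5652
  Type II, White: 132×82/276 = 39.2174
Contributions (O − E)²/E:
  (67 − 42.7826)²/42.7826 = 13.7084
  (48 − 58.4348)²/58.4348 = 1.8634
  (29 − 42.7826)²/42.7826 = 4.4401
  (15 − 39.2174)²/39.2174 = 14.9546
  (64 − 53.5652)²/53.5652 = 2.0328
  (53 − 39.2174)²/39.2174 = 4.8438
χ² = 13.7084 + 1.8634 + 4.4401 + 14.9546 + 2.0328 + 4.8438 = 41.843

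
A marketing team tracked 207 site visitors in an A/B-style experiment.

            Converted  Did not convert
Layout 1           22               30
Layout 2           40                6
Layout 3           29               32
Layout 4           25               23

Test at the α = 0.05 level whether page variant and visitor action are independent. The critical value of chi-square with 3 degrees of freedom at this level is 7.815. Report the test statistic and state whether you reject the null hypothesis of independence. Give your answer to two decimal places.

Row totals: 52, 46, 61, 48. Column totals: 116, 91. Grand total N = 207.
Expected counts (row total × column total / N):
  Layout 1, Converted: 52×116/207 = 29.140
  Layout 1, Did not convert: 52×91/207 = 22.860
  Layout 2, Converted: 46×116/207 = 25.778
  Layout 2, Did not convert: 46×91/207 = 20.222
  Layout 3, Converted: 61×116/207 = 34.184
  Layout 3, Did not convert: 61×91/207 = 26.816
  Layout 4, Converted: 48×116/207 = 26.899
  Layout 4, Did not convert: 48×91/207 = 21.101
Contributions (O − E)²/E:
  (22 − 29.140)²/29.140 = 1.7495
  (30 − 22.860)²/22.860 = 2.2301
  (40 − 25.778)²/25.778 = 7.8464
  (6 − 20.222)²/20.222 = 10.0022
  (29 − 34.184)²/34.184 = 0.7862
  (32 − 26.816)²/26.816 = 1.0022
  (25 − 26.899)²/26.899 = 0.1341
  (23 − 21.101)²/21.101 = 0.1709
χ² = 1.7495 + 2.2301 + 7.8464 + 10.0022 + 0.7862 + 1.0022 + 0.1341 + 0.1709 = 23.92
df = (4−1)(2−1) = 3. Since 23.92 > 7.815, reject the null hypothesis of independence at α = 0.05.

23.92; reject H₀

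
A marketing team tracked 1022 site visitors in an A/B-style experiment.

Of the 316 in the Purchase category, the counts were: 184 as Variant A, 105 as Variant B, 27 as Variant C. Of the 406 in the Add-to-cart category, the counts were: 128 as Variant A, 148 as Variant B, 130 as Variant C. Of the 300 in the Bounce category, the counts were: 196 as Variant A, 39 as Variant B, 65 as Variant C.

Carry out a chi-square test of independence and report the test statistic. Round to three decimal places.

Row totals: 316, 406, 300. Column totals: 508, 292, 222. Grand total N = 1022.
Expected counts (row total × column total / N):
  Purchase, Variant A: 316×508/1022 = 157.0724
  Purchase, Variant B: 316×292/1022 = 90.2857
  Purchase, Variant C: 316×222/1022 = 68.6419
  Add-to-cart, Variant A: 406×508/1022 = 201.8082
  Add-to-cart, Variant B: 406×292/1022 = 116.0000
  Add-to-cart, Variant C: 406×222/1022 = 88.1918
  Bounce, Variant A: 300×508/1022 = 149.1194
  Bounce, Variant B: 300×292/1022 = 85.7143
  Bounce, Variant C: 300×222/1022 = 65.1663
Contributions (O − E)²/E:
  (184 − 157.0724)²/157.0724 = 4.6163
  (105 − 90.2857)²/90.2857 = 2.3981
  (27 − 68.6419)²/68.6419 = 25.2622
  (128 − 201.8082)²/201.8082 = 26.9942
  (148 − 116.0000)²/116.0000 = 8.8276
  (130 − 88.1918)²/88.1918 = 19.8196
  (196 − 149.1194)²/149.1194 = 14.7385
  (39 − 85.7143)²/85.7143 = 25.4593
  (65 − 65.1663)²/65.1663 = 0.0004
χ² = 4.6163 + 2.3981 + 25.2622 + 26.9942 + 8.8276 + 19.8196 + 14.7385 + 25.4593 + 0.0004 = 128.116

128.116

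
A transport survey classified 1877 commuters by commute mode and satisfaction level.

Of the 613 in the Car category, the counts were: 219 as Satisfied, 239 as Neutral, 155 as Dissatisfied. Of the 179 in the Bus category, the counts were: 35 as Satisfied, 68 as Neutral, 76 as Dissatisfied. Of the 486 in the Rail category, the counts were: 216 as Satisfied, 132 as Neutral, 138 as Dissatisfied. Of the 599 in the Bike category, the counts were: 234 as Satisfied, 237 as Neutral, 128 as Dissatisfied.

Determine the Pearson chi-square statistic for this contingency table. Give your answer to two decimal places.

Row totals: 613, 179, 486, 599. Column totals: 704, 676, 497. Grand total N = 1877.
Expected counts (row total × column total / N):
  Car, Satisfied: 613×704/1877 = 229.916
  Car, Neutral: 613×676/1877 = 220.771
  Car, Dissatisfied: 613×497/1877 = 162.313
  Bus, Satisfied: 179×704/1877 = 67.137
  Bus, Neutral: 179×676/1877 = 64.467
  Bus, Dissatisfied: 179×497/1877 = 47.396
  Rail, Satisfied: 486×704/1877 = 182.282
  Rail, Neutral: 486×676/1877 = 175.032
  Rail, Dissatisfied: 486×497/1877 = 128.685
  Bike, Satisfied: 599×704/1877 = 224.665
  Bike, Neutral: 599×676/1877 = 215.729
  Bike, Dissatisfied: 599×497/1877 = 158.606
Contributions (O − E)²/E:
  (219 − 229.916)²/229.916 = 0.5183
  (239 − 220.771)²/220.771 = 1.5052
  (155 − 162.313)²/162.313 = 0.3295
  (35 − 67.137)²/67.137 = 15.3833
  (68 − 64.467)²/64.467 = 0.1936
  (76 − 47.396)²/47.396 = 17.2628
  (216 − 182.282)²/182.282 = 6.2371
  (132 − 175.032)²/175.032 = 10.5795
  (138 − 128.685)²/128.685 = 0.6743
  (234 − 224.665)²/224.665 = 0.3879
  (237 − 215.729)²/215.729 = 2.0973
  (128 − 158.606)²/158.606 = 5.9060
χ² = 0.5183 + 1.5052 + 0.3295 + 15.3833 + 0.1936 + 17.2628 + 6.2371 + 10.5795 + 0.6743 + 0.3879 + 2.0973 + 5.9060 = 61.07

61.07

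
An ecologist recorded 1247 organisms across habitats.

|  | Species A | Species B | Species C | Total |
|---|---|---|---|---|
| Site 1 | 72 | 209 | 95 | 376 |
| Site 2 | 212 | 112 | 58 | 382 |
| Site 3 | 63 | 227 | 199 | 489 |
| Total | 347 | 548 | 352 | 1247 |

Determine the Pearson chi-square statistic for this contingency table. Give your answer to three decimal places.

Grand total N = 1247.
Expected counts (row total × column total / N):
  Site 1, Species A: 376×347/1247 = 104.6287
  Site 1, Species B: 376×548/1247 = 165.2350
  Site 1, Species C: 376×352/1247 = 106.1363
  Site 2, Species A: 382×347/1247 = 106.2983
  Site 2, Species B: 382×548/1247 = 167.8717
  Site 2, Species C: 382×352/1247 = 107.8300
  Site 3, Species A: 489×347/1247 = 136.0730
  Site 3, Species B: 489×548/1247 = 214.8933
  Site 3, Species C: 489×352/1247 = 138.0337
Contributions (O − E)²/E:
  (72 − 104.6287)²/104.6287 = 10.1753
  (209 − 165.2350)²/165.2350 = 11.5918
  (95 − 106.1363)²/106.1363 = 1.1685
  (212 − 106.2983)²/106.2983 = 105.1084
  (112 − 167.8717)²/167.8717 = 18.5954
  (58 − 107.8300)²/107.8300 = 23.0273
  (63 − 136.0730)²/136.0730 = 39.2412
  (227 − 214.8933)²/214.8933 = 0.6821
  (199 − 138.0337)²/138.0337 = 26.9274
χ² = 10.1753 + 11.5918 + 1.1685 + 105.1084 + 18.5954 + 23.0273 + 39.2412 + 0.6821 + 26.9274 = 236.517

236.517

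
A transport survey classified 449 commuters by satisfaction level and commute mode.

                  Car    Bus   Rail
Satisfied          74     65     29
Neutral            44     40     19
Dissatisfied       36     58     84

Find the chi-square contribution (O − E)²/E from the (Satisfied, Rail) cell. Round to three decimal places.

Row total (Satisfied) = 168; column total (Rail) = 132; N = 449.
Expected count E = 168 × 132 / 449 = 49.3898.
Contribution = (O − E)²/E = (29 − 49.3898)² / 49.3898 = 8.418.

8.418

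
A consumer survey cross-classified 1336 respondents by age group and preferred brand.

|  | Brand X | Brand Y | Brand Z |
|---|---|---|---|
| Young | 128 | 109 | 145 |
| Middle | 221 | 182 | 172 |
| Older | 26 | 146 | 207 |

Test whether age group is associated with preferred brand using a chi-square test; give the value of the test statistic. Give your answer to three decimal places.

128.684

Row totals: 382, 575, 379. Column totals: 375, 437, 524. Grand total N = 1336.
Expected counts (row total × column total / N):
  Young, Brand X: 382×375/1336 = 107.2231
  Young, Brand Y: 382×437/1336 = 124.9506
  Young, Brand Z: 382×524/1336 = 149.8263
  Middle, Brand X: 575×375/1336 = 161.3960
  Middle, Brand Y: 575×437/1336 = 188.0801
  Middle, Brand Z: 575×524/1336 = 225.5240
  Older, Brand X: 379×375/1336 = 106.3810
  Older, Brand Y: 379×437/1336 = 123.9693
  Older, Brand Z: 379×524/1336 = 148.6497
Contributions (O − E)²/E:
  (128 − 107.2231)²/107.2231 = 4.0260
  (109 − 124.9506)²/124.9506 = 2.0362
  (145 − 149.8263)²/149.8263 = 0.1555
  (221 − 161.3960)²/161.3960 = 22.0119
  (182 − 188.0801)²/188.0801 = 0.1966
  (172 − 225.5240)²/225.5240 = 12.7029
  (26 − 106.3810)²/106.3810 = 60.7355
  (146 − 123.9693)²/123.9693 = 3.9151
  (207 − 148.6497)²/148.6497 = 22.9046
χ² = 4.0260 + 2.0362 + 0.1555 + 22.0119 + 0.1966 + 12.7029 + 60.7355 + 3.9151 + 22.9046 = 128.684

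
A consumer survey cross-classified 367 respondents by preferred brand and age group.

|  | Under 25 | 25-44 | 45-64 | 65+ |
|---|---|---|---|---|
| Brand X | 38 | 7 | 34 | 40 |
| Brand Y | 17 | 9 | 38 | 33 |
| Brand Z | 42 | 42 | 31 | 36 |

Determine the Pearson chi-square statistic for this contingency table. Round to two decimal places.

Row totals: 119, 97, 151. Column totals: 97, 58, 103, 109. Grand total N = 367.
Expected counts (row total × column total / N):
  Brand X, Under 25: 119×97/367 = 31.452
  Brand X, 25-44: 119×58/367 = 18.807
  Brand X, 45-64: 119×103/367 = 33.398
  Brand X, 65+: 119×109/367 = 35.343
  Brand Y, Under 25: 97×97/367 = 25.638
  Brand Y, 25-44: 97×58/367 = 15.330
  Brand Y, 45-64: 97×103/367 = 27.223
  Brand Y, 65+: 97×109/367 = 28.809
  Brand Z, Under 25: 151×97/367 = 39.910
  Brand Z, 25-44: 151×58/367 = 23.864
  Brand Z, 45-64: 151×103/367 = 42.379
  Brand Z, 65+: 151×109/367 = 44.847
Contributions (O − E)²/E:
  (38 − 31.452)²/31.452 = 1.3632
  (7 − 18.807)²/18.807 = 7.4124
  (34 − 33.398)²/33.398 = 0.0109
  (40 − 35.343)²/35.343 = 0.6136
  (17 − 25.638)²/25.638 = 2.9103
  (9 − 15.330)²/15.330 = 2.6138
  (38 − 27.223)²/27.223 = 4.2664
  (33 − 28.809)²/28.809 = 0.6097
  (42 − 39.910)²/39.910 = 0.1094
  (42 − 23.864)²/23.864 = 13.7829
  (31 − 42.379)²/42.379 = 3.0553
  (36 − 44.847)²/44.847 = 1.7453
χ² = 1.3632 + 7.4124 + 0.0109 + 0.6136 + 2.9103 + 2.6138 + 4.2664 + 0.6097 + 0.1094 + 13.7829 + 3.0553 + 1.7453 = 38.49

38.49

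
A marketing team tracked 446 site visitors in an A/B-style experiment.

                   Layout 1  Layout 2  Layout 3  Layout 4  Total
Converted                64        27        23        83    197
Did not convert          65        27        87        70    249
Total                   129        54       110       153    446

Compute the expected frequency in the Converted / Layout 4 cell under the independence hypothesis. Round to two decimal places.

Row total (Converted) = 197; column total (Layout 4) = 153; grand total N = 446.
Expected count = (row total × column total) / N = 197 × 153 / 446 = 67.58.

67.58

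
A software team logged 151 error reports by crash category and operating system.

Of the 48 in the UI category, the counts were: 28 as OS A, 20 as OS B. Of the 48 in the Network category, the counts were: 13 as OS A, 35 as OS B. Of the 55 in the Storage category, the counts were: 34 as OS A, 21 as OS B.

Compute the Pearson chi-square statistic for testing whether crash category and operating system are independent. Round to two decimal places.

Row totals: 48, 48, 55. Column totals: 75, 76. Grand total N = 151.
Expected counts (row total × column total / N):
  UI, OS A: 48×75/151 = 23.841
  UI, OS B: 48×76/151 = 24.159
  Network, OS A: 48×75/151 = 23.841
  Network, OS B: 48×76/151 = 24.159
  Storage, OS A: 55×75/151 = 27.318
  Storage, OS B: 55×76/151 = 27.682
Contributions (O − E)²/E:
  (28 − 23.841)²/23.841 = 0.7255
  (20 − 24.159)²/24.159 = 0.7160
  (13 − 23.841)²/23.841 = 4.9296
  (35 − 24.159)²/24.159 = 4.8647
  (34 − 27.318)²/27.318 = 1.6344
  (21 − 27.682)²/27.682 = 1.6129
χ² = 0.7255 + 0.7160 + 4.9296 + 4.8647 + 1.6344 + 1.6129 = 14.48

14.48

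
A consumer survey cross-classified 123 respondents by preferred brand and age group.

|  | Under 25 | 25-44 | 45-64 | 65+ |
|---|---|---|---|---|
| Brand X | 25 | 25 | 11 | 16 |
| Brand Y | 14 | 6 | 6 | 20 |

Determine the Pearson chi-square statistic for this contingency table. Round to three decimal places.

Row totals: 77, 46. Column totals: 39, 31, 17, 36. Grand total N = 123.
Expected counts (row total × column total / N):
  Brand X, Under 25: 77×39/123 = 24.4146
  Brand X, 25-44: 77×31/123 = 19.4065
  Brand X, 45-64: 77×17/123 = 10.6423
  Brand X, 65+: 77×36/123 = 22.5366
  Brand Y, Under 25: 46×39/123 = 14.5854
  Brand Y, 25-44: 46×31/123 = 11.5935
  Brand Y, 45-64: 46×17/123 = 6.3577
  Brand Y, 65+: 46×36/123 = 13.4634
Contributions (O − E)²/E:
  (25 − 24.4146)²/24.4146 = 0.0140
  (25 − 19.4065)²/19.4065 = 1.6122
  (11 − 10.6423)²/10.6423 = 0.0120
  (16 − 22.5366)²/22.5366 = 1.8959
  (14 − 14.5854)²/14.5854 = 0.0235
  (6 − 11.5935)²/11.5935 = 2.6987
  (6 − 6.3577)²/6.3577 = 0.0201
  (20 − 13.4634)²/13.4634 = 3.1736
χ² = 0.0140 + 1.6122 + 0.0120 + 1.8959 + 0.0235 + 2.6987 + 0.0201 + 3.1736 = 9.450

9.450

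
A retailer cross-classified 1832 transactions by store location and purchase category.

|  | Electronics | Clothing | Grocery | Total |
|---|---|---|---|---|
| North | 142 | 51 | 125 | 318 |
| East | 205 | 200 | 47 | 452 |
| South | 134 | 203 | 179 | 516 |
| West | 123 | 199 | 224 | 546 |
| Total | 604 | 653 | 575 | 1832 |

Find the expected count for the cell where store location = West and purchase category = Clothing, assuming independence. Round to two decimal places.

Row total (West) = 546; column total (Clothing) = 653; grand total N = 1832.
Expected count = (row total × column total) / N = 546 × 653 / 1832 = 194.62.

194.62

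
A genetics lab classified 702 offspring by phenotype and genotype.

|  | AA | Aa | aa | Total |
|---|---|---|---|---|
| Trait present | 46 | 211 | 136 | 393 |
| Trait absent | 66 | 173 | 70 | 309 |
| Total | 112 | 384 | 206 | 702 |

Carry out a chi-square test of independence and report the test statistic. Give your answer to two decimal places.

18.69

Grand total N = 702.
Expected counts (row total × column total / N):
  Trait present, AA: 393×112/702 = 62.701
  Trait present, Aa: 393×384/702 = 214.974
  Trait present, aa: 393×206/702 = 115.325
  Trait absent, AA: 309×112/702 = 49.299
  Trait absent, Aa: 309×384/702 = 169.026
  Trait absent, aa: 309×206/702 = 90.675
Contributions (O − E)²/E:
  (46 − 62.701)²/62.701 = 4.4485
  (211 − 214.974)²/214.974 = 0.0735
  (136 − 115.325)²/115.325 = 3.7065
  (66 − 49.299)²/49.299 = 5.6578
  (173 − 169.026)²/169.026 = 0.0934
  (70 − 90.675)²/90.675 = 4.7142
χ² = 4.4485 + 0.0735 + 3.7065 + 5.6578 + 0.0934 + 4.7142 = 18.69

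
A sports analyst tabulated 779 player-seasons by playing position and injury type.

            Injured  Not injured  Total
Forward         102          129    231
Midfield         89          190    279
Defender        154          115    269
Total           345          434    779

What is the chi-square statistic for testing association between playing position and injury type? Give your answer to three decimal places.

35.670

Grand total N = 779.
Expected counts (row total × column total / N):
  Forward, Injured: 231×345/779 = 102.3042
  Forward, Not injured: 231×434/779 = 128.6958
  Midfield, Injured: 279×345/779 = 123.5623
  Midfield, Not injured: 279×434/779 = 155.4377
  Defender, Injured: 269×345/779 = 119.1335
  Defender, Not injured: 269×434/779 = 149.8665
Contributions (O − E)²/E:
  (102 − 102.3042)²/102.3042 = 0.0009
  (129 − 128.6958)²/128.6958 = 0.0007
  (89 − 123.5623)²/123.5623 = 9.6676
  (190 − 155.4377)²/155.4377 = 7.6851
  (154 − 119.1335)²/119.1335 = 10.2043
  (115 − 149.8665)²/149.8665 = 8.1117
χ² = 0.0009 + 0.0007 + 9.6676 + 7.6851 + 10.2043 + 8.1117 = 35.670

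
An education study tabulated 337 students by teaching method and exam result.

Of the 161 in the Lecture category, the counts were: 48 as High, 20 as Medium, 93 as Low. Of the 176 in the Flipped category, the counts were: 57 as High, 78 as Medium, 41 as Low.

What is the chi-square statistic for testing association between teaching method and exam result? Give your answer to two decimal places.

54.72

Row totals: 161, 176. Column totals: 105, 98, 134. Grand total N = 337.
Expected counts (row total × column total / N):
  Lecture, High: 161×105/337 = 50.163
  Lecture, Medium: 161×98/337 = 46.819
  Lecture, Low: 161×134/337 = 64.018
  Flipped, High: 176×105/337 = 54.837
  Flipped, Medium: 176×98/337 = 51.181
  Flipped, Low: 176×134/337 = 69.982
Contributions (O − E)²/E:
  (48 − 50.163)²/50.163 = 0.0933
  (20 − 46.819)²/46.819 = 15.3625
  (93 − 64.018)²/64.018 = 13.1206
  (57 − 54.837)²/54.837 = 0.0853
  (78 − 51.181)²/51.181 = 14.0532
  (41 − 69.982)²/69.982 = 12.0025
χ² = 0.0933 + 15.3625 + 13.1206 + 0.0853 + 14.0532 + 12.0025 = 54.72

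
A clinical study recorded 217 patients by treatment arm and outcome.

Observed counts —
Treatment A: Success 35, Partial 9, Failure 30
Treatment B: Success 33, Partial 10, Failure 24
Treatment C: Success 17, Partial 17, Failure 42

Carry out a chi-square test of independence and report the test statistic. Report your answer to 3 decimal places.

14.370

Row totals: 74, 67, 76. Column totals: 85, 36, 96. Grand total N = 217.
Expected counts (row total × column total / N):
  Treatment A, Success: 74×85/217 = 28.9862
  Treatment A, Partial: 74×36/217 = 12.2765
  Treatment A, Failure: 74×96/217 = 32.7373
  Treatment B, Success: 67×85/217 = 26.2442
  Treatment B, Partial: 67×36/217 = 11.1152
  Treatment B, Failure: 67×96/217 = 29.6406
  Treatment C, Success: 76×85/217 = 29.7696
  Treatment C, Partial: 76×36/217 = 12.6083
  Treatment C, Failure: 76×96/217 = 33.6221
Contributions (O − E)²/E:
  (35 − 28.9862)²/28.9862 = 1.2477
  (9 − 12.2765)²/12.2765 = 0.8745
  (30 − 32.7373)²/32.7373 = 0.2289
  (33 − 26.2442)²/26.2442 = 1.7391
  (10 − 11.1152)²/11.1152 = 0.1119
  (24 − 29.6406)²/29.6406 = 1.0734
  (17 − 29.7696)²/29.7696 = 5.4775
  (17 − 12.6083)²/12.6083 = 1.5297
  (42 − 33.6221)²/33.6221 = 2.0876
χ² = 1.2477 + 0.8745 + 0.2289 + 1.7391 + 0.1119 + 1.0734 + 5.4775 + 1.5297 + 2.0876 = 14.370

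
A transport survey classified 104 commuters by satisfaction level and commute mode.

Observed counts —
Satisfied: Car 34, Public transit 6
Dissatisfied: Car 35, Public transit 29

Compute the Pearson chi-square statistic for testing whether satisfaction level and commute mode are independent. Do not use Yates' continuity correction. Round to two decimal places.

10.13

Row totals: 40, 64. Column totals: 69, 35. Grand total N = 104.
Expected counts (row total × column total / N):
  Satisfied, Car: 40×69/104 = 26.5385
  Satisfied, Public transit: 40×35/104 = 13.4615
  Dissatisfied, Car: 64×69/104 = 42.4615
  Dissatisfied, Public transit: 64×35/104 = 21.5385
Contributions (O − E)²/E:
  (34 − 26.5385)²/26.5385 = 2.0979
  (6 − 13.4615)²/13.4615 = 4.1358
  (35 − 42.4615)²/42.4615 = 1.3112
  (29 − 21.5385)²/21.5385 = 2.5849
χ² = 2.0979 + 4.1358 + 1.3112 + 2.5849 = 10.13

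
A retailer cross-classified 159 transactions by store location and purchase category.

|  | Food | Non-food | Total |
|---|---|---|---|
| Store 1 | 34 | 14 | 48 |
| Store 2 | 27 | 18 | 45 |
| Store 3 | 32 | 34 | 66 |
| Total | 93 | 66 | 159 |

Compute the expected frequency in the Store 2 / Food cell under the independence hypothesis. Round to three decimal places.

26.321

Row total (Store 2) = 45; column total (Food) = 93; grand total N = 159.
Expected count = (row total × column total) / N = 45 × 93 / 159 = 26.321.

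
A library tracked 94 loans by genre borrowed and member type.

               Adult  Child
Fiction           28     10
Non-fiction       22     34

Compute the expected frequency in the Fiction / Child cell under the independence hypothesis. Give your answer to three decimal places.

17.787

Row total (Fiction) = 38; column total (Child) = 44; grand total N = 94.
Expected count = (row total × column total) / N = 38 × 44 / 94 = 17.787.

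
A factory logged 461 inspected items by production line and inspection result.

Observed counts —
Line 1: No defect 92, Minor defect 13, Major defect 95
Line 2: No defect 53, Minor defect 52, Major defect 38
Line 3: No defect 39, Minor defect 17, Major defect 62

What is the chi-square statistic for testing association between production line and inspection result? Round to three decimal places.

58.932

Row totals: 200, 143, 118. Column totals: 184, 82, 195. Grand total N = 461.
Expected counts (row total × column total / N):
  Line 1, No defect: 200×184/461 = 79.8265
  Line 1, Minor defect: 200×82/461 = 35.5748
  Line 1, Major defect: 200×195/461 = 84.5987
  Line 2, No defect: 143×184/461 = 57.0759
  Line 2, Minor defect: 143×82/461 = 25.4360
  Line 2, Major defect: 143×195/461 = 60.4881
  Line 3, No defect: 118×184/461 = 47.0976
  Line 3, Minor defect: 118×82/461 = 20.9892
  Line 3, Major defect: 118×195/461 = 49.9132
Contributions (O − E)²/E:
  (92 − 79.8265)²/79.8265 = 1.8565
  (13 − 35.5748)²/35.5748 = 14.3254
  (95 − 84.5987)²/84.5987 = 1.2788
  (53 − 57.0759)²/57.0759 = 0.2911
  (52 − 25.4360)²/25.4360 = 27.7420
  (38 − 60.4881)²/60.4881 = 8.3606
  (39 − 47.0976)²/47.0976 = 1.3922
  (17 − 20.9892)²/20.9892 = 0.7582
  (62 − 49.9132)²/49.9132 = 2.9269
χ² = 1.8565 + 14.3254 + 1.2788 + 0.2911 + 27.7420 + 8.3606 + 1.3922 + 0.7582 + 2.9269 = 58.932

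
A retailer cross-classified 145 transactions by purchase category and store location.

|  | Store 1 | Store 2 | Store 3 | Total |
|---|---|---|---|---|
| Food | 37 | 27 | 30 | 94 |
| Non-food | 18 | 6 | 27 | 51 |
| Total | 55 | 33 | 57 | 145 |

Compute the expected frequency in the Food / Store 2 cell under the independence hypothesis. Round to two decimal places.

21.39

Row total (Food) = 94; column total (Store 2) = 33; grand total N = 145.
Expected count = (row total × column total) / N = 94 × 33 / 145 = 21.39.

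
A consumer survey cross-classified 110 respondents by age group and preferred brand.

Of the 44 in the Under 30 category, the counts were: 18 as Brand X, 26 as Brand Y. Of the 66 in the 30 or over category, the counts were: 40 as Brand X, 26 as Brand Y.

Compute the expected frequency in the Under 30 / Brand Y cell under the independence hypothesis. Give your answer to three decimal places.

20.800

Row total (Under 30) = 44; column total (Brand Y) = 52; grand total N = 110.
Expected count = (row total × column total) / N = 44 × 52 / 110 = 20.800.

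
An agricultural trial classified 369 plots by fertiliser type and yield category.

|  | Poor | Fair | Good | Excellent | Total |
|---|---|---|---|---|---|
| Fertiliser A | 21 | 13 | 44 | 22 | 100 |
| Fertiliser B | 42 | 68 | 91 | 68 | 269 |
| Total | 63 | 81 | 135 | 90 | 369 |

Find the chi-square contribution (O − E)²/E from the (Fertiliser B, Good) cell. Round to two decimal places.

0.56

Row total (Fertiliser B) = 269; column total (Good) = 135; N = 369.
Expected count E = 269 × 135 / 369 = 98.415.
Contribution = (O − E)²/E = (91 − 98.415)² / 98.415 = 0.56.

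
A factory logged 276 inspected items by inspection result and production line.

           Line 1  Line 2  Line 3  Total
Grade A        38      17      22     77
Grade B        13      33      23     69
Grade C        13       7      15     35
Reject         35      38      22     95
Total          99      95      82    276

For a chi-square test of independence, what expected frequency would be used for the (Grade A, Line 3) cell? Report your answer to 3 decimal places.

Row total (Grade A) = 77; column total (Line 3) = 82; grand total N = 276.
Expected count = (row total × column total) / N = 77 × 82 / 276 = 22.877.

22.877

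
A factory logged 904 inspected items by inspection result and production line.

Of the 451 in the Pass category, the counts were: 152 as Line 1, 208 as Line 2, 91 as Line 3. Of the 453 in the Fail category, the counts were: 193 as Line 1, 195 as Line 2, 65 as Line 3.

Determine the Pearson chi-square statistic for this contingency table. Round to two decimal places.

Row totals: 451, 453. Column totals: 345, 403, 156. Grand total N = 904.
Expected counts (row total × column total / N):
  Pass, Line 1: 451×345/904 = 172.118
  Pass, Line 2: 451×403/904 = 201.054
  Pass, Line 3: 451×156/904 = 77.827
  Fail, Line 1: 453×345/904 = 172.882
  Fail, Line 2: 453×403/904 = 201.946
  Fail, Line 3: 453×156/904 = 78.173
Contributions (O − E)²/E:
  (152 − 172.118)²/172.118 = 2.3515
  (208 − 201.054)²/201.054 = 0.2400
  (91 − 77.827)²/77.827 = 2.2297
  (193 − 172.882)²/172.882 = 2.3411
  (195 − 201.946)²/201.946 = 0.2389
  (65 − 78.173)²/78.173 = 2.2198
χ² = 2.3515 + 0.2400 + 2.2297 + 2.3411 + 0.2389 + 2.2198 = 9.62

9.62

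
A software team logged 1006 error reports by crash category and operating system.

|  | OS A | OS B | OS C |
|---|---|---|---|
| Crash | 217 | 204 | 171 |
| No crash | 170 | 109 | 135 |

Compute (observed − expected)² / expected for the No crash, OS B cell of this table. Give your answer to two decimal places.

Row total (No crash) = 414; column total (OS B) = 313; N = 1006.
Expected count E = 414 × 313 / 1006 = 128.809.
Contribution = (O − E)²/E = (109 − 128.809)² / 128.809 = 3.05.

3.05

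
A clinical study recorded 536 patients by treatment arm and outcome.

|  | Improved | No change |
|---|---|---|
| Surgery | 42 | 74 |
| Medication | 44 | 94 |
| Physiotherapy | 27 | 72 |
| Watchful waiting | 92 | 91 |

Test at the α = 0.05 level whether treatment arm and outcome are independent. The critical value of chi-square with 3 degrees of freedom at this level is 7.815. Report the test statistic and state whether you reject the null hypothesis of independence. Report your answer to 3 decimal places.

Row totals: 116, 138, 99, 183. Column totals: 205, 331. Grand total N = 536.
Expected counts (row total × column total / N):
  Surgery, Improved: 116×205/536 = 44.3657
  Surgery, No change: 116×331/536 = 71.6343
  Medication, Improved: 138×205/536 = 52.7799
  Medication, No change: 138×331/536 = 85.2201
  Physiotherapy, Improved: 99×205/536 = 37.8638
  Physiotherapy, No change: 99×331/536 = 61.1362
  Watchful waiting, Improved: 183×205/536 = 69.9907
  Watchful waiting, No change: 183×331/536 = 113.0093
Contributions (O − E)²/E:
  (42 − 44.3657)²/44.3657 = 0.1261
  (74 − 71.6343)²/71.6343 = 0.0781
  (44 − 52.7799)²/52.7799 = 1.4605
  (94 − 85.2201)²/85.2201 = 0.9046
  (27 − 37.8638)²/37.8638 = 3.1170
  (72 − 61.1362)²/61.1362 = 1.9305
  (92 − 69.9907)²/69.9907 = 6.9211
  (91 − 113.0093)²/113.0093 = 4.2865
χ² = 0.1261 + 0.0781 + 1.4605 + 0.9046 + 3.1170 + 1.9305 + 6.9211 + 4.2865 = 18.824
df = (4−1)(2−1) = 3. Since 18.824 > 7.815, reject the null hypothesis of independence at α = 0.05.

18.824; reject H₀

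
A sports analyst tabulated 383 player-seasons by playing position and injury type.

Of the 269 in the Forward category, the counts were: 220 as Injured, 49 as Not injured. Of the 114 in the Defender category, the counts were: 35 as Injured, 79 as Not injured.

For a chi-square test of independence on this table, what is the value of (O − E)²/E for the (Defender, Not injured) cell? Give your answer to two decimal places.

Row total (Defender) = 114; column total (Not injured) = 128; N = 383.
Expected count E = 114 × 128 / 383 = 38.099.
Contribution = (O − E)²/E = (79 − 38.099)² / 38.099 = 43.91.

43.91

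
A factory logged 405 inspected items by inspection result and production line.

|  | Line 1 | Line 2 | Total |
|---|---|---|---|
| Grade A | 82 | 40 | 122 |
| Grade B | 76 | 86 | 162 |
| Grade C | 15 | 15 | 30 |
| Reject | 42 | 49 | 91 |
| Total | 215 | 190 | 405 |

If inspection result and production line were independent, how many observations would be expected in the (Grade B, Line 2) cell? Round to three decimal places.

76.000

Row total (Grade B) = 162; column total (Line 2) = 190; grand total N = 405.
Expected count = (row total × column total) / N = 162 × 190 / 405 = 76.000.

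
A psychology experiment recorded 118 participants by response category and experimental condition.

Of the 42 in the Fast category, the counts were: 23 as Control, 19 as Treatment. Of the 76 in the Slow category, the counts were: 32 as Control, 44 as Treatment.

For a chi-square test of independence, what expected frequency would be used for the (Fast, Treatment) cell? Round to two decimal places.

Row total (Fast) = 42; column total (Treatment) = 63; grand total N = 118.
Expected count = (row total × column total) / N = 42 × 63 / 118 = 22.42.

22.42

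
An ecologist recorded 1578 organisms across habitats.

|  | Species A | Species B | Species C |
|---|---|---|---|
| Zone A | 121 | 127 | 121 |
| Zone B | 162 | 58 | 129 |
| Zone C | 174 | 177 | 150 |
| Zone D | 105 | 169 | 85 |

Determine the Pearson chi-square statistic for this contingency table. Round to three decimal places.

Row totals: 369, 349, 501, 359. Column totals: 562, 531, 485. Grand total N = 1578.
Expected counts (row total × column total / N):
  Zone A, Species A: 369×562/1578 = 131.4183
  Zone A, Species B: 369×531/1578 = 124.1692
  Zone A, Species C: 369×485/1578 = 113.4125
  Zone B, Species A: 349×562/1578 = 124.2953
  Zone B, Species B: 349×531/1578 = 117.4392
  Zone B, Species C: 349×485/1578 = 107.2655
  Zone C, Species A: 501×562/1578 = 178.4297
  Zone C, Species B: 501×531/1578 = 168.5875
  Zone C, Species C: 501×485/1578 = 153.9829
  Zone D, Species A: 359×562/1578 = 127.8568
  Zone D, Species B: 359×531/1578 = 120.8042
  Zone D, Species C: 359×485/1578 = 110.3390
Contributions (O − E)²/E:
  (121 − 131.4183)²/131.4183 = 0.8259
  (127 − 124.1692)²/124.1692 = 0.0645
  (121 − 113.4125)²/113.4125 = 0.5076
  (162 − 124.2953)²/124.2953 = 11.4376
  (58 − 117.4392)²/117.4392 = 30.0838
  (129 − 107.2655)²/107.2655 = 4.4039
  (174 − 178.4297)²/178.4297 = 0.1100
  (177 − 168.5875)²/168.5875 = 0.4198
  (150 − 153.9829)²/153.9829 = 0.1030
  (105 − 127.8568)²/127.8568 = 4.0861
  (169 − 120.8042)²/120.8042 = 19.2281
  (85 − 110.3390)²/110.3390 = 5.8190
χ² = 0.8259 + 0.0645 + 0.5076 + 11.4376 + 30.0838 + 4.4039 + 0.1100 + 0.4198 + 0.1030 + 4.0861 + 19.2281 + 5.8190 = 77.089

77.089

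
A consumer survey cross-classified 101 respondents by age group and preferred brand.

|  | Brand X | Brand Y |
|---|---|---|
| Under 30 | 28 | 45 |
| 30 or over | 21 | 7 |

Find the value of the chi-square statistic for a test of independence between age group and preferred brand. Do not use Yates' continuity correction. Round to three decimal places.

Row totals: 73, 28. Column totals: 49, 52. Grand total N = 101.
Expected counts (row total × column total / N):
  Under 30, Brand X: 73×49/101 = 35.4158
  Under 30, Brand Y: 73×52/101 = 37.5842
  30 or over, Brand X: 28×49/101 = 13.5842
  30 or over, Brand Y: 28×52/101 = 14.4158
Contributions (O − E)²/E:
  (28 − 35.4158)²/35.4158 = 1.5528
  (45 − 37.5842)²/37.5842 = 1.4632
  (21 − 13.5842)²/13.5842 = 4.0484
  (7 − 14.4158)²/14.4158 = 3.8148
χ² = 1.5528 + 1.4632 + 4.0484 + 3.8148 = 10.879

10.879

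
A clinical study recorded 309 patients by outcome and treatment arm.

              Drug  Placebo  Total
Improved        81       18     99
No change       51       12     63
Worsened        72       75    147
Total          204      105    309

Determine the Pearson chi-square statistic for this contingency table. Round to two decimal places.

Grand total N = 309.
Expected counts (row total × column total / N):
  Improved, Drug: 99×204/309 = 65.359
  Improved, Placebo: 99×105/309 = 33.641
  No change, Drug: 63×204/309 = 41.592
  No change, Placebo: 63×105/309 = 21.408
  Worsened, Drug: 147×204/309 = 97.049
  Worsened, Placebo: 147×105/309 = 49.951
Contributions (O − E)²/E:
  (81 − 65.359)²/65.359 = 3.7430
  (18 − 33.641)²/33.641 = 7.2721
  (51 − 41.592)²/41.592 = 2.1281
  (12 − 21.408)²/21.408 = 4.1345
  (72 − 97.049)²/97.049 = 6.4653
  (75 − 49.951)²/49.951 = 12.5614
χ² = 3.7430 + 7.2721 + 2.1281 + 4.1345 + 6.4653 + 12.5614 = 36.30

36.30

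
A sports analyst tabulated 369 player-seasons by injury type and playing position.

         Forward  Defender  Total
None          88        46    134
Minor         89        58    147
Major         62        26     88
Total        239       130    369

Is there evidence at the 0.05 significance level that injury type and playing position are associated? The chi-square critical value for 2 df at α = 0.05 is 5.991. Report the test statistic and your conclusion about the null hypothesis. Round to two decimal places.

Grand total N = 369.
Expected counts (row total × column total / N):
  None, Forward: 134×239/369 = 86.791
  None, Defender: 134×130/369 = 47.209
  Minor, Forward: 147×239/369 = 95.211
  Minor, Defender: 147×130/369 = 51.789
  Major, Forward: 88×239/369 = 56.997
  Major, Defender: 88×130/369 = 31.003
Contributions (O − E)²/E:
  (88 − 86.791)²/86.791 = 0.0168
  (46 − 47.209)²/47.209 = 0.0310
  (89 − 95.211)²/95.211 = 0.4052
  (58 − 51.789)²/51.789 = 0.7449
  (62 − 56.997)²/56.997 = 0.4391
  (26 − 31.003)²/31.003 = 0.8073
χ² = 0.0168 + 0.0310 + 0.4052 + 0.7449 + 0.4391 + 0.8073 = 2.44
df = (3−1)(2−1) = 2. Since 2.44 < 5.991, fail to reject the null hypothesis of independence at α = 0.05.

2.44; fail to reject H₀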